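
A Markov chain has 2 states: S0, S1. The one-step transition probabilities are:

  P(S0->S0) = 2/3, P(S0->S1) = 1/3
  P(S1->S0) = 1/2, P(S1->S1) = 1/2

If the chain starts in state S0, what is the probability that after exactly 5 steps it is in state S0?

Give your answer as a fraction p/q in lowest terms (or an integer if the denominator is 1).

Computing P^5 by repeated multiplication:
P^1 =
  S0: [2/3, 1/3]
  S1: [1/2, 1/2]
P^2 =
  S0: [11/18, 7/18]
  S1: [7/12, 5/12]
P^3 =
  S0: [65/108, 43/108]
  S1: [43/72, 29/72]
P^4 =
  S0: [389/648, 259/648]
  S1: [259/432, 173/432]
P^5 =
  S0: [2333/3888, 1555/3888]
  S1: [1555/2592, 1037/2592]

(P^5)[S0 -> S0] = 2333/3888

Answer: 2333/3888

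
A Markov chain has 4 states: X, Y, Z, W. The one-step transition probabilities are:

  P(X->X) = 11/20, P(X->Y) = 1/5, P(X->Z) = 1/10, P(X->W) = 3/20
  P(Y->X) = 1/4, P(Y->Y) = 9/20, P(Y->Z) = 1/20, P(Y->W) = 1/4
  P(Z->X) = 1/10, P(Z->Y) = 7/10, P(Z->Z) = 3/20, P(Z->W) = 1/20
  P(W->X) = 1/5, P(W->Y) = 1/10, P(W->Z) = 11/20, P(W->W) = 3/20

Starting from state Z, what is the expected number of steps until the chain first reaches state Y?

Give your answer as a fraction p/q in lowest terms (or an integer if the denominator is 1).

Answer: 970/539

Derivation:
Let h_i = expected steps to first reach Y from state i.
Boundary: h_Y = 0.
First-step equations for the other states:
  h_X = 1 + 11/20*h_X + 1/5*h_Y + 1/10*h_Z + 3/20*h_W
  h_Z = 1 + 1/10*h_X + 7/10*h_Y + 3/20*h_Z + 1/20*h_W
  h_W = 1 + 1/5*h_X + 1/10*h_Y + 11/20*h_Z + 3/20*h_W

Substituting h_Y = 0 and rearranging gives the linear system (I - Q) h = 1:
  [9/20, -1/10, -3/20] . (h_X, h_Z, h_W) = 1
  [-1/10, 17/20, -1/20] . (h_X, h_Z, h_W) = 1
  [-1/5, -11/20, 17/20] . (h_X, h_Z, h_W) = 1

Solving yields:
  h_X = 1990/539
  h_Z = 970/539
  h_W = 1730/539

Starting state is Z, so the expected hitting time is h_Z = 970/539.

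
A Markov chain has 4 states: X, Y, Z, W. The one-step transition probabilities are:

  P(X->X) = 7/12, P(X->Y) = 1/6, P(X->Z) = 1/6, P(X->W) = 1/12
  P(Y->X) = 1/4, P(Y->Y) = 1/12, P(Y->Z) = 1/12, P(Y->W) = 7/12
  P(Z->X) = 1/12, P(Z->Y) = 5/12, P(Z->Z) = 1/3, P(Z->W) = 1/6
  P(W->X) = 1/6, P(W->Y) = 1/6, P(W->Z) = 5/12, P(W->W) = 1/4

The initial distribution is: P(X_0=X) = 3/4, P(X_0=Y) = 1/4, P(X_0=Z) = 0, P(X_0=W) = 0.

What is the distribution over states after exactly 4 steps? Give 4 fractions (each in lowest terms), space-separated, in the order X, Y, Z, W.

Propagating the distribution step by step (d_{t+1} = d_t * P):
d_0 = (X=3/4, Y=1/4, Z=0, W=0)
  d_1[X] = 3/4*7/12 + 1/4*1/4 + 0*1/12 + 0*1/6 = 1/2
  d_1[Y] = 3/4*1/6 + 1/4*1/12 + 0*5/12 + 0*1/6 = 7/48
  d_1[Z] = 3/4*1/6 + 1/4*1/12 + 0*1/3 + 0*5/12 = 7/48
  d_1[W] = 3/4*1/12 + 1/4*7/12 + 0*1/6 + 0*1/4 = 5/24
d_1 = (X=1/2, Y=7/48, Z=7/48, W=5/24)
  d_2[X] = 1/2*7/12 + 7/48*1/4 + 7/48*1/12 + 5/24*1/6 = 3/8
  d_2[Y] = 1/2*1/6 + 7/48*1/12 + 7/48*5/12 + 5/24*1/6 = 55/288
  d_2[Z] = 1/2*1/6 + 7/48*1/12 + 7/48*1/3 + 5/24*5/12 = 133/576
  d_2[W] = 1/2*1/12 + 7/48*7/12 + 7/48*1/6 + 5/24*1/4 = 13/64
d_2 = (X=3/8, Y=55/288, Z=133/576, W=13/64)
  d_3[X] = 3/8*7/12 + 55/288*1/4 + 133/576*1/12 + 13/64*1/6 = 2209/6912
  d_3[Y] = 3/8*1/6 + 55/288*1/12 + 133/576*5/12 + 13/64*1/6 = 1441/6912
  d_3[Z] = 3/8*1/6 + 55/288*1/12 + 133/576*1/3 + 13/64*5/12 = 553/2304
  d_3[W] = 3/8*1/12 + 55/288*7/12 + 133/576*1/6 + 13/64*1/4 = 1603/6912
d_3 = (X=2209/6912, Y=1441/6912, Z=553/2304, W=1603/6912)
  d_4[X] = 2209/6912*7/12 + 1441/6912*1/4 + 553/2304*1/12 + 1603/6912*1/6 = 913/3072
  d_4[Y] = 2209/6912*1/6 + 1441/6912*1/12 + 553/2304*5/12 + 1603/6912*1/6 = 1085/5184
  d_4[Z] = 2209/6912*1/6 + 1441/6912*1/12 + 553/2304*1/3 + 1603/6912*5/12 = 10255/41472
  d_4[W] = 2209/6912*1/12 + 1441/6912*7/12 + 553/2304*1/6 + 1603/6912*1/4 = 20423/82944
d_4 = (X=913/3072, Y=1085/5184, Z=10255/41472, W=20423/82944)

Answer: 913/3072 1085/5184 10255/41472 20423/82944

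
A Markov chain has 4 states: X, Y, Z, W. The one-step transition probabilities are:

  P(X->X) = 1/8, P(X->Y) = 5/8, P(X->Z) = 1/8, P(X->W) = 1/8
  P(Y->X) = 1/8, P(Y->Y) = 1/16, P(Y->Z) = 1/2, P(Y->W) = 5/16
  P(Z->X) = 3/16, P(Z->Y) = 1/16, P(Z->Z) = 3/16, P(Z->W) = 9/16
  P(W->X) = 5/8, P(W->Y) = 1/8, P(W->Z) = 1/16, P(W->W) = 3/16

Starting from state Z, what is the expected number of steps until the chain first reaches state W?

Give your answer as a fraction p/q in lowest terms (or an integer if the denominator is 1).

Answer: 562/253

Derivation:
Let h_i = expected steps to first reach W from state i.
Boundary: h_W = 0.
First-step equations for the other states:
  h_X = 1 + 1/8*h_X + 5/8*h_Y + 1/8*h_Z + 1/8*h_W
  h_Y = 1 + 1/8*h_X + 1/16*h_Y + 1/2*h_Z + 5/16*h_W
  h_Z = 1 + 3/16*h_X + 1/16*h_Y + 3/16*h_Z + 9/16*h_W

Substituting h_W = 0 and rearranging gives the linear system (I - Q) h = 1:
  [7/8, -5/8, -1/8] . (h_X, h_Y, h_Z) = 1
  [-1/8, 15/16, -1/2] . (h_X, h_Y, h_Z) = 1
  [-3/16, -1/16, 13/16] . (h_X, h_Y, h_Z) = 1

Solving yields:
  h_X = 78/23
  h_Y = 684/253
  h_Z = 562/253

Starting state is Z, so the expected hitting time is h_Z = 562/253.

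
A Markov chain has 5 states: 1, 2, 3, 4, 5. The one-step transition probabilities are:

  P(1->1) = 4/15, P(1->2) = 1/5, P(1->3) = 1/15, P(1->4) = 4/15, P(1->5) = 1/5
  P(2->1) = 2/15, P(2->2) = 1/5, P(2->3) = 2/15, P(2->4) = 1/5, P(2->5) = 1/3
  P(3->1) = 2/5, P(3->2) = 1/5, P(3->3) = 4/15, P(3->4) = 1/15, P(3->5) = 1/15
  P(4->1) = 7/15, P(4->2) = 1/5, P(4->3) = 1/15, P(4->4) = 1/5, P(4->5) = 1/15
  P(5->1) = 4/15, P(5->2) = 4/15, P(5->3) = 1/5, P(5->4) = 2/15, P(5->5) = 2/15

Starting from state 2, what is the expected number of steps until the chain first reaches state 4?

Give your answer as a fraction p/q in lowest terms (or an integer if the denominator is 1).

Answer: 9654/1745

Derivation:
Let h_i = expected steps to first reach 4 from state i.
Boundary: h_4 = 0.
First-step equations for the other states:
  h_1 = 1 + 4/15*h_1 + 1/5*h_2 + 1/15*h_3 + 4/15*h_4 + 1/5*h_5
  h_2 = 1 + 2/15*h_1 + 1/5*h_2 + 2/15*h_3 + 1/5*h_4 + 1/3*h_5
  h_3 = 1 + 2/5*h_1 + 1/5*h_2 + 4/15*h_3 + 1/15*h_4 + 1/15*h_5
  h_5 = 1 + 4/15*h_1 + 4/15*h_2 + 1/5*h_3 + 2/15*h_4 + 2/15*h_5

Substituting h_4 = 0 and rearranging gives the linear system (I - Q) h = 1:
  [11/15, -1/5, -1/15, -1/5] . (h_1, h_2, h_3, h_5) = 1
  [-2/15, 4/5, -2/15, -1/3] . (h_1, h_2, h_3, h_5) = 1
  [-2/5, -1/5, 11/15, -1/15] . (h_1, h_2, h_3, h_5) = 1
  [-4/15, -4/15, -1/5, 13/15] . (h_1, h_2, h_3, h_5) = 1

Solving yields:
  h_1 = 8754/1745
  h_2 = 9654/1745
  h_3 = 2142/349
  h_5 = 10149/1745

Starting state is 2, so the expected hitting time is h_2 = 9654/1745.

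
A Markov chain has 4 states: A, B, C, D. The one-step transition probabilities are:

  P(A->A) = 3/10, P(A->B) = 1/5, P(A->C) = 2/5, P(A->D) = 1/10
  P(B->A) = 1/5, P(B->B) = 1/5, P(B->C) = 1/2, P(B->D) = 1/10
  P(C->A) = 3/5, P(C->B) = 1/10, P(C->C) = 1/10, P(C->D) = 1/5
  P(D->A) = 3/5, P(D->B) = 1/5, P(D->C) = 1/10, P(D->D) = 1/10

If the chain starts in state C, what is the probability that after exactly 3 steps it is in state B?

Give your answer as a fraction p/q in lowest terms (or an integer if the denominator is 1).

Computing P^3 by repeated multiplication:
P^1 =
  A: [3/10, 1/5, 2/5, 1/10]
  B: [1/5, 1/5, 1/2, 1/10]
  C: [3/5, 1/10, 1/10, 1/5]
  D: [3/5, 1/5, 1/10, 1/10]
P^2 =
  A: [43/100, 4/25, 27/100, 7/50]
  B: [23/50, 3/20, 6/25, 3/20]
  C: [19/50, 19/100, 8/25, 11/100]
  D: [17/50, 19/100, 9/25, 11/100]
P^3 =
  A: [407/1000, 173/1000, 293/1000, 127/1000]
  B: [201/500, 22/125, 149/500, 31/250]
  C: [41/100, 21/125, 29/100, 33/250]
  D: [211/500, 41/250, 139/500, 17/125]

(P^3)[C -> B] = 21/125

Answer: 21/125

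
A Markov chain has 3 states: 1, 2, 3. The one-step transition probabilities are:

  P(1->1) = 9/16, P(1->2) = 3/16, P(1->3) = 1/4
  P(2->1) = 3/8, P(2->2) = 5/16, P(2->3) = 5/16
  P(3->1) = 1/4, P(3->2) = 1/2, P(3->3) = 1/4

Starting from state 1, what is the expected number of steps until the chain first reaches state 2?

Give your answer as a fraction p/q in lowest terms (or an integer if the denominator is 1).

Answer: 64/17

Derivation:
Let h_i = expected steps to first reach 2 from state i.
Boundary: h_2 = 0.
First-step equations for the other states:
  h_1 = 1 + 9/16*h_1 + 3/16*h_2 + 1/4*h_3
  h_3 = 1 + 1/4*h_1 + 1/2*h_2 + 1/4*h_3

Substituting h_2 = 0 and rearranging gives the linear system (I - Q) h = 1:
  [7/16, -1/4] . (h_1, h_3) = 1
  [-1/4, 3/4] . (h_1, h_3) = 1

Solving yields:
  h_1 = 64/17
  h_3 = 44/17

Starting state is 1, so the expected hitting time is h_1 = 64/17.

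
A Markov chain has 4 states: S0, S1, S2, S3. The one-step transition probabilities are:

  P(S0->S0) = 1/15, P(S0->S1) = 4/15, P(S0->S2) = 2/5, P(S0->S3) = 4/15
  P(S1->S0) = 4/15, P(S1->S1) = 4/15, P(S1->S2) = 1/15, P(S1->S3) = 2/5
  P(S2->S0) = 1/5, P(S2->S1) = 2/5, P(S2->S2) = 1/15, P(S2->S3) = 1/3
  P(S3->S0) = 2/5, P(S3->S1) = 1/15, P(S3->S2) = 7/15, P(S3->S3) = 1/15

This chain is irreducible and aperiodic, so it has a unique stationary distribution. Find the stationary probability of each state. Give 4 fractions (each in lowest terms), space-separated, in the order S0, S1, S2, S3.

Answer: 673/2833 701/2833 712/2833 747/2833

Derivation:
The stationary distribution satisfies pi = pi * P, i.e.:
  pi_S0 = 1/15*pi_S0 + 4/15*pi_S1 + 1/5*pi_S2 + 2/5*pi_S3
  pi_S1 = 4/15*pi_S0 + 4/15*pi_S1 + 2/5*pi_S2 + 1/15*pi_S3
  pi_S2 = 2/5*pi_S0 + 1/15*pi_S1 + 1/15*pi_S2 + 7/15*pi_S3
  pi_S3 = 4/15*pi_S0 + 2/5*pi_S1 + 1/3*pi_S2 + 1/15*pi_S3
with normalization: pi_S0 + pi_S1 + pi_S2 + pi_S3 = 1.

Using the first 3 balance equations plus normalization, the linear system A*pi = b is:
  [-14/15, 4/15, 1/5, 2/5] . pi = 0
  [4/15, -11/15, 2/5, 1/15] . pi = 0
  [2/5, 1/15, -14/15, 7/15] . pi = 0
  [1, 1, 1, 1] . pi = 1

Solving yields:
  pi_S0 = 673/2833
  pi_S1 = 701/2833
  pi_S2 = 712/2833
  pi_S3 = 747/2833

Verification (pi * P):
  673/2833*1/15 + 701/2833*4/15 + 712/2833*1/5 + 747/2833*2/5 = 673/2833 = pi_S0  (ok)
  673/2833*4/15 + 701/2833*4/15 + 712/2833*2/5 + 747/2833*1/15 = 701/2833 = pi_S1  (ok)
  673/2833*2/5 + 701/2833*1/15 + 712/2833*1/15 + 747/2833*7/15 = 712/2833 = pi_S2  (ok)
  673/2833*4/15 + 701/2833*2/5 + 712/2833*1/3 + 747/2833*1/15 = 747/2833 = pi_S3  (ok)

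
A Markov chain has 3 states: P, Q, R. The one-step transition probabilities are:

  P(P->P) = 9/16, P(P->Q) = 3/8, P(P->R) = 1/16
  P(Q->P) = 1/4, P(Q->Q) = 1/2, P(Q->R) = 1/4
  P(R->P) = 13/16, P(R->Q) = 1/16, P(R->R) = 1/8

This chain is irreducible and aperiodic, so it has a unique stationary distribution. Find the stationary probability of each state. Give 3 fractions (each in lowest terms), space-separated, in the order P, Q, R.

Answer: 12/25 17/45 32/225

Derivation:
The stationary distribution satisfies pi = pi * P, i.e.:
  pi_P = 9/16*pi_P + 1/4*pi_Q + 13/16*pi_R
  pi_Q = 3/8*pi_P + 1/2*pi_Q + 1/16*pi_R
  pi_R = 1/16*pi_P + 1/4*pi_Q + 1/8*pi_R
with normalization: pi_P + pi_Q + pi_R = 1.

Using the first 2 balance equations plus normalization, the linear system A*pi = b is:
  [-7/16, 1/4, 13/16] . pi = 0
  [3/8, -1/2, 1/16] . pi = 0
  [1, 1, 1] . pi = 1

Solving yields:
  pi_P = 12/25
  pi_Q = 17/45
  pi_R = 32/225

Verification (pi * P):
  12/25*9/16 + 17/45*1/4 + 32/225*13/16 = 12/25 = pi_P  (ok)
  12/25*3/8 + 17/45*1/2 + 32/225*1/16 = 17/45 = pi_Q  (ok)
  12/25*1/16 + 17/45*1/4 + 32/225*1/8 = 32/225 = pi_R  (ok)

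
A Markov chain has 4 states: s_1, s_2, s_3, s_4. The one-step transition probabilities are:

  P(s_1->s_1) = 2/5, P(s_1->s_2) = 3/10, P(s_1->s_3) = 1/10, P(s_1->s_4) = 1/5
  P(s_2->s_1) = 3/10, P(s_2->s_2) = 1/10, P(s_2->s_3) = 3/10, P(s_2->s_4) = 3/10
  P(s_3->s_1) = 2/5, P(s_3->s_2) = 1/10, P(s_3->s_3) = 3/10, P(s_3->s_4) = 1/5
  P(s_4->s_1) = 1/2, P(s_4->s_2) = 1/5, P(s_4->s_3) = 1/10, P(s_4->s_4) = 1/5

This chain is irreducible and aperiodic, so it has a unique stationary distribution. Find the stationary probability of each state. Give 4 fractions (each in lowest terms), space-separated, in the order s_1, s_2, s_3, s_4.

The stationary distribution satisfies pi = pi * P, i.e.:
  pi_s_1 = 2/5*pi_s_1 + 3/10*pi_s_2 + 2/5*pi_s_3 + 1/2*pi_s_4
  pi_s_2 = 3/10*pi_s_1 + 1/10*pi_s_2 + 1/10*pi_s_3 + 1/5*pi_s_4
  pi_s_3 = 1/10*pi_s_1 + 3/10*pi_s_2 + 3/10*pi_s_3 + 1/10*pi_s_4
  pi_s_4 = 1/5*pi_s_1 + 3/10*pi_s_2 + 1/5*pi_s_3 + 1/5*pi_s_4
with normalization: pi_s_1 + pi_s_2 + pi_s_3 + pi_s_4 = 1.

Using the first 3 balance equations plus normalization, the linear system A*pi = b is:
  [-3/5, 3/10, 2/5, 1/2] . pi = 0
  [3/10, -9/10, 1/10, 1/5] . pi = 0
  [1/10, 3/10, -7/10, 1/10] . pi = 0
  [1, 1, 1, 1] . pi = 1

Solving yields:
  pi_s_1 = 45/112
  pi_s_2 = 17/84
  pi_s_3 = 59/336
  pi_s_4 = 37/168

Verification (pi * P):
  45/112*2/5 + 17/84*3/10 + 59/336*2/5 + 37/168*1/2 = 45/112 = pi_s_1  (ok)
  45/112*3/10 + 17/84*1/10 + 59/336*1/10 + 37/168*1/5 = 17/84 = pi_s_2  (ok)
  45/112*1/10 + 17/84*3/10 + 59/336*3/10 + 37/168*1/10 = 59/336 = pi_s_3  (ok)
  45/112*1/5 + 17/84*3/10 + 59/336*1/5 + 37/168*1/5 = 37/168 = pi_s_4  (ok)

Answer: 45/112 17/84 59/336 37/168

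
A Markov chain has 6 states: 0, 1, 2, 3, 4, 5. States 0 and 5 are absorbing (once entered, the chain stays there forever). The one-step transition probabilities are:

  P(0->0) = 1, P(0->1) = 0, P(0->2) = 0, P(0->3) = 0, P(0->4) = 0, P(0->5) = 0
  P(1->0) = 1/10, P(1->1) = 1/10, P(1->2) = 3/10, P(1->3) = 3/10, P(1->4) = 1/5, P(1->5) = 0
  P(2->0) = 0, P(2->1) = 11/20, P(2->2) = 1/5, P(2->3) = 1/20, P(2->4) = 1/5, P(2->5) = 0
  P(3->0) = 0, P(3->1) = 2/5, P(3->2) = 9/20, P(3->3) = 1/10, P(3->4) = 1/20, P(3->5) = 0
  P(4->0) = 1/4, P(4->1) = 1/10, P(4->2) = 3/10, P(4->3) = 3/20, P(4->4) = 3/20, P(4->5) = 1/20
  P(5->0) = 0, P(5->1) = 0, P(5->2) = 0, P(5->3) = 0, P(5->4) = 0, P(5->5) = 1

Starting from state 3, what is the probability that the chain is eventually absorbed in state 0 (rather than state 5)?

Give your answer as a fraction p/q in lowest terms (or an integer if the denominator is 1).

Answer: 8762/9747

Derivation:
Let a_i = P(absorbed in 0 | start in state i).
Boundary conditions: a_0 = 1, a_5 = 0.
For each transient state i, a_i = sum_j P(i->j) * a_j:
  a_1 = 1/10*a_0 + 1/10*a_1 + 3/10*a_2 + 3/10*a_3 + 1/5*a_4 + 0*a_5
  a_2 = 0*a_0 + 11/20*a_1 + 1/5*a_2 + 1/20*a_3 + 1/5*a_4 + 0*a_5
  a_3 = 0*a_0 + 2/5*a_1 + 9/20*a_2 + 1/10*a_3 + 1/20*a_4 + 0*a_5
  a_4 = 1/4*a_0 + 1/10*a_1 + 3/10*a_2 + 3/20*a_3 + 3/20*a_4 + 1/20*a_5

Substituting a_0 = 1 and a_5 = 0, rearrange to (I - Q) a = r where r[i] = P(i -> 0):
  [9/10, -3/10, -3/10, -1/5] . (a_1, a_2, a_3, a_4) = 1/10
  [-11/20, 4/5, -1/20, -1/5] . (a_1, a_2, a_3, a_4) = 0
  [-2/5, -9/20, 9/10, -1/20] . (a_1, a_2, a_3, a_4) = 0
  [-1/10, -3/10, -3/20, 17/20] . (a_1, a_2, a_3, a_4) = 1/4

Solving yields:
  a_1 = 2938/3249
  a_2 = 8741/9747
  a_3 = 8762/9747
  a_4 = 2845/3249

Starting state is 3, so the absorption probability is a_3 = 8762/9747.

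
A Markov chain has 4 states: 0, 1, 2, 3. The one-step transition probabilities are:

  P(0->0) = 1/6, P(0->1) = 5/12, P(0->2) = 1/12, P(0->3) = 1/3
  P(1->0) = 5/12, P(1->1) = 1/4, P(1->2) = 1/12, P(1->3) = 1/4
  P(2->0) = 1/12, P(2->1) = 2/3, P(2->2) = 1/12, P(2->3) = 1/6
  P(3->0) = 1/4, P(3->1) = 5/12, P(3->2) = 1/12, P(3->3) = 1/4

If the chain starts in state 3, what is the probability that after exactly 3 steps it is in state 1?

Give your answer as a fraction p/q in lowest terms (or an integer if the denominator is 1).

Answer: 325/864

Derivation:
Computing P^3 by repeated multiplication:
P^1 =
  0: [1/6, 5/12, 1/12, 1/3]
  1: [5/12, 1/4, 1/12, 1/4]
  2: [1/12, 2/3, 1/12, 1/6]
  3: [1/4, 5/12, 1/12, 1/4]
P^2 =
  0: [7/24, 53/144, 1/12, 37/144]
  1: [35/144, 19/48, 1/12, 5/18]
  2: [49/144, 47/144, 1/12, 1/4]
  3: [41/144, 53/144, 1/12, 19/72]
P^3 =
  0: [59/216, 325/864, 1/12, 77/288]
  1: [487/1728, 107/288, 1/12, 455/1728]
  2: [151/576, 331/864, 1/12, 469/1728]
  3: [473/1728, 325/864, 1/12, 461/1728]

(P^3)[3 -> 1] = 325/864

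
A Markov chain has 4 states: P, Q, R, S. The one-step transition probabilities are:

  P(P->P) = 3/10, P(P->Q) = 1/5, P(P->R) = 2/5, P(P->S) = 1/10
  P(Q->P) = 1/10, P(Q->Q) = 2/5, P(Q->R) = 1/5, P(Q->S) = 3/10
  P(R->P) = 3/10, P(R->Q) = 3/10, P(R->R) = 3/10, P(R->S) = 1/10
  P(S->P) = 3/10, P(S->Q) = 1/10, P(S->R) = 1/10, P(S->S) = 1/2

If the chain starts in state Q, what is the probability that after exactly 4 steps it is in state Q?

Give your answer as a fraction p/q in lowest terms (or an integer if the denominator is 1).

Computing P^4 by repeated multiplication:
P^1 =
  P: [3/10, 1/5, 2/5, 1/10]
  Q: [1/10, 2/5, 1/5, 3/10]
  R: [3/10, 3/10, 3/10, 1/10]
  S: [3/10, 1/10, 1/10, 1/2]
P^2 =
  P: [13/50, 27/100, 29/100, 9/50]
  Q: [11/50, 27/100, 21/100, 3/10]
  R: [6/25, 7/25, 7/25, 1/5]
  S: [7/25, 9/50, 11/50, 8/25]
P^3 =
  P: [123/500, 53/200, 263/1000, 113/500]
  Q: [123/500, 49/200, 47/200, 137/500]
  R: [61/250, 33/125, 32/125, 59/250]
  S: [33/125, 113/500, 123/500, 33/125]
P^4 =
  P: [247/1000, 2567/10000, 2529/10000, 1217/5000]
  Q: [251/1000, 2451/10000, 2453/10000, 1293/5000]
  R: [309/1250, 637/2500, 627/2500, 309/1250]
  S: [637/2500, 1217/5000, 251/1000, 627/2500]

(P^4)[Q -> Q] = 2451/10000

Answer: 2451/10000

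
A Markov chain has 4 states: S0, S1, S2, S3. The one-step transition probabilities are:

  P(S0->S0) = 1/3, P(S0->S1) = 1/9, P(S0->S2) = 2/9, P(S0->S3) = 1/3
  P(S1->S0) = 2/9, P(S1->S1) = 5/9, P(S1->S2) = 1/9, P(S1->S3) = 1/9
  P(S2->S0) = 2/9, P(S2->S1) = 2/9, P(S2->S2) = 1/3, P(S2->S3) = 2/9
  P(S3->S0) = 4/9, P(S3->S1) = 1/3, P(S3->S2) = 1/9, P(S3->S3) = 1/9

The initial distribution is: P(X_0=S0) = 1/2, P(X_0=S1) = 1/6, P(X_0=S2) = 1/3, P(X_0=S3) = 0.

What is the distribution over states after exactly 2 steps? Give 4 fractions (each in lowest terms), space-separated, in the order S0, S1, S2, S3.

Answer: 151/486 143/486 95/486 97/486

Derivation:
Propagating the distribution step by step (d_{t+1} = d_t * P):
d_0 = (S0=1/2, S1=1/6, S2=1/3, S3=0)
  d_1[S0] = 1/2*1/3 + 1/6*2/9 + 1/3*2/9 + 0*4/9 = 5/18
  d_1[S1] = 1/2*1/9 + 1/6*5/9 + 1/3*2/9 + 0*1/3 = 2/9
  d_1[S2] = 1/2*2/9 + 1/6*1/9 + 1/3*1/3 + 0*1/9 = 13/54
  d_1[S3] = 1/2*1/3 + 1/6*1/9 + 1/3*2/9 + 0*1/9 = 7/27
d_1 = (S0=5/18, S1=2/9, S2=13/54, S3=7/27)
  d_2[S0] = 5/18*1/3 + 2/9*2/9 + 13/54*2/9 + 7/27*4/9 = 151/486
  d_2[S1] = 5/18*1/9 + 2/9*5/9 + 13/54*2/9 + 7/27*1/3 = 143/486
  d_2[S2] = 5/18*2/9 + 2/9*1/9 + 13/54*1/3 + 7/27*1/9 = 95/486
  d_2[S3] = 5/18*1/3 + 2/9*1/9 + 13/54*2/9 + 7/27*1/9 = 97/486
d_2 = (S0=151/486, S1=143/486, S2=95/486, S3=97/486)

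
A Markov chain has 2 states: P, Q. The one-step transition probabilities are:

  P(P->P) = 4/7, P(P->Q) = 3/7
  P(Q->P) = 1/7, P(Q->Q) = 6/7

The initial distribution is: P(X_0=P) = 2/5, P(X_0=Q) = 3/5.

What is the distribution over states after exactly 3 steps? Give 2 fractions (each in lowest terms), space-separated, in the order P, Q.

Propagating the distribution step by step (d_{t+1} = d_t * P):
d_0 = (P=2/5, Q=3/5)
  d_1[P] = 2/5*4/7 + 3/5*1/7 = 11/35
  d_1[Q] = 2/5*3/7 + 3/5*6/7 = 24/35
d_1 = (P=11/35, Q=24/35)
  d_2[P] = 11/35*4/7 + 24/35*1/7 = 68/245
  d_2[Q] = 11/35*3/7 + 24/35*6/7 = 177/245
d_2 = (P=68/245, Q=177/245)
  d_3[P] = 68/245*4/7 + 177/245*1/7 = 449/1715
  d_3[Q] = 68/245*3/7 + 177/245*6/7 = 1266/1715
d_3 = (P=449/1715, Q=1266/1715)

Answer: 449/1715 1266/1715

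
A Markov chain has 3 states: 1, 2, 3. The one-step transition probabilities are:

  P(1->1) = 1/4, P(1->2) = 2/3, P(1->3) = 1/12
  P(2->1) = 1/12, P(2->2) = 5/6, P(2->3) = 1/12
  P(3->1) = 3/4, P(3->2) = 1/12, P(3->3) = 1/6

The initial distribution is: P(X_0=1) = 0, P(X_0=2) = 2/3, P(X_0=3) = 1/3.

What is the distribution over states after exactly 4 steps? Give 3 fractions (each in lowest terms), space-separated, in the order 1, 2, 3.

Answer: 451/2592 1429/1944 707/7776

Derivation:
Propagating the distribution step by step (d_{t+1} = d_t * P):
d_0 = (1=0, 2=2/3, 3=1/3)
  d_1[1] = 0*1/4 + 2/3*1/12 + 1/3*3/4 = 11/36
  d_1[2] = 0*2/3 + 2/3*5/6 + 1/3*1/12 = 7/12
  d_1[3] = 0*1/12 + 2/3*1/12 + 1/3*1/6 = 1/9
d_1 = (1=11/36, 2=7/12, 3=1/9)
  d_2[1] = 11/36*1/4 + 7/12*1/12 + 1/9*3/4 = 5/24
  d_2[2] = 11/36*2/3 + 7/12*5/6 + 1/9*1/12 = 151/216
  d_2[3] = 11/36*1/12 + 7/12*1/12 + 1/9*1/6 = 5/54
d_2 = (1=5/24, 2=151/216, 3=5/54)
  d_3[1] = 5/24*1/4 + 151/216*1/12 + 5/54*3/4 = 233/1296
  d_3[2] = 5/24*2/3 + 151/216*5/6 + 5/54*1/12 = 35/48
  d_3[3] = 5/24*1/12 + 151/216*1/12 + 5/54*1/6 = 59/648
d_3 = (1=233/1296, 2=35/48, 3=59/648)
  d_4[1] = 233/1296*1/4 + 35/48*1/12 + 59/648*3/4 = 451/2592
  d_4[2] = 233/1296*2/3 + 35/48*5/6 + 59/648*1/12 = 1429/1944
  d_4[3] = 233/1296*1/12 + 35/48*1/12 + 59/648*1/6 = 707/7776
d_4 = (1=451/2592, 2=1429/1944, 3=707/7776)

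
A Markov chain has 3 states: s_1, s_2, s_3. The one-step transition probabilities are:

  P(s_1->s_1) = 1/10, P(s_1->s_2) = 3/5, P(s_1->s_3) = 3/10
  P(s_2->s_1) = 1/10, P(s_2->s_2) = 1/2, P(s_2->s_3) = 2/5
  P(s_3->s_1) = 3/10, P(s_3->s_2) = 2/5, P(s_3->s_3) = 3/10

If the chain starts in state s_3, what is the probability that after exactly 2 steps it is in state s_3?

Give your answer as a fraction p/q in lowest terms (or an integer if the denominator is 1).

Computing P^2 by repeated multiplication:
P^1 =
  s_1: [1/10, 3/5, 3/10]
  s_2: [1/10, 1/2, 2/5]
  s_3: [3/10, 2/5, 3/10]
P^2 =
  s_1: [4/25, 12/25, 9/25]
  s_2: [9/50, 47/100, 7/20]
  s_3: [4/25, 1/2, 17/50]

(P^2)[s_3 -> s_3] = 17/50

Answer: 17/50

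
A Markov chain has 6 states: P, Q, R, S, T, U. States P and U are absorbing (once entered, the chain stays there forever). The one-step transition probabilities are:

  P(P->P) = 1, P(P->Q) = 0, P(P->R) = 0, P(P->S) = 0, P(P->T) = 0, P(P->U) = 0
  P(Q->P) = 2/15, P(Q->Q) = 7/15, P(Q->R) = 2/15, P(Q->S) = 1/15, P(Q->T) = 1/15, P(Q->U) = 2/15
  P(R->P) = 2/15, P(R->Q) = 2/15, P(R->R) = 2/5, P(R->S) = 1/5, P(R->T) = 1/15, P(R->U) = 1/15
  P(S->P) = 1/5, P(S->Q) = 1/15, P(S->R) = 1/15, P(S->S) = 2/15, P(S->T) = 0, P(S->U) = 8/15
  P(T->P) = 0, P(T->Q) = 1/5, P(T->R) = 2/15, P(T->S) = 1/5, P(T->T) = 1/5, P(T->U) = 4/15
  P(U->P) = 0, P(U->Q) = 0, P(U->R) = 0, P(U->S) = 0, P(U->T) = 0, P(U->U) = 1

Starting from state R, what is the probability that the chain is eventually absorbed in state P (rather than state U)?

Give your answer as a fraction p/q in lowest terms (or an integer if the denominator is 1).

Let a_i = P(absorbed in P | start in state i).
Boundary conditions: a_P = 1, a_U = 0.
For each transient state i, a_i = sum_j P(i->j) * a_j:
  a_Q = 2/15*a_P + 7/15*a_Q + 2/15*a_R + 1/15*a_S + 1/15*a_T + 2/15*a_U
  a_R = 2/15*a_P + 2/15*a_Q + 2/5*a_R + 1/5*a_S + 1/15*a_T + 1/15*a_U
  a_S = 1/5*a_P + 1/15*a_Q + 1/15*a_R + 2/15*a_S + 0*a_T + 8/15*a_U
  a_T = 0*a_P + 1/5*a_Q + 2/15*a_R + 1/5*a_S + 1/5*a_T + 4/15*a_U

Substituting a_P = 1 and a_U = 0, rearrange to (I - Q) a = r where r[i] = P(i -> P):
  [8/15, -2/15, -1/15, -1/15] . (a_Q, a_R, a_S, a_T) = 2/15
  [-2/15, 3/5, -1/5, -1/15] . (a_Q, a_R, a_S, a_T) = 2/15
  [-1/15, -1/15, 13/15, 0] . (a_Q, a_R, a_S, a_T) = 1/5
  [-1/5, -2/15, -1/5, 4/5] . (a_Q, a_R, a_S, a_T) = 0

Solving yields:
  a_Q = 1345/3122
  a_R = 696/1561
  a_S = 133/446
  a_T = 801/3122

Starting state is R, so the absorption probability is a_R = 696/1561.

Answer: 696/1561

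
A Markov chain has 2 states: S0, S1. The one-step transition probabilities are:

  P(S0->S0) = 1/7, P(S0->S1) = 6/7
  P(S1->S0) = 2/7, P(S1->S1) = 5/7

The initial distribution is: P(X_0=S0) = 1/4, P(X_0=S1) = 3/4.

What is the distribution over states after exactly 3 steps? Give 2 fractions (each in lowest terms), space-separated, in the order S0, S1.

Answer: 1/4 3/4

Derivation:
Propagating the distribution step by step (d_{t+1} = d_t * P):
d_0 = (S0=1/4, S1=3/4)
  d_1[S0] = 1/4*1/7 + 3/4*2/7 = 1/4
  d_1[S1] = 1/4*6/7 + 3/4*5/7 = 3/4
d_1 = (S0=1/4, S1=3/4)
  d_2[S0] = 1/4*1/7 + 3/4*2/7 = 1/4
  d_2[S1] = 1/4*6/7 + 3/4*5/7 = 3/4
d_2 = (S0=1/4, S1=3/4)
  d_3[S0] = 1/4*1/7 + 3/4*2/7 = 1/4
  d_3[S1] = 1/4*6/7 + 3/4*5/7 = 3/4
d_3 = (S0=1/4, S1=3/4)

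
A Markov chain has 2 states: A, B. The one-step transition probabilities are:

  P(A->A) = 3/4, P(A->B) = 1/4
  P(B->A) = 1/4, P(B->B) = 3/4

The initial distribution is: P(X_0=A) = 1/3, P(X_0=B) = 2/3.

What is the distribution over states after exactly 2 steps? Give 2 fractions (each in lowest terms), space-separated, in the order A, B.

Propagating the distribution step by step (d_{t+1} = d_t * P):
d_0 = (A=1/3, B=2/3)
  d_1[A] = 1/3*3/4 + 2/3*1/4 = 5/12
  d_1[B] = 1/3*1/4 + 2/3*3/4 = 7/12
d_1 = (A=5/12, B=7/12)
  d_2[A] = 5/12*3/4 + 7/12*1/4 = 11/24
  d_2[B] = 5/12*1/4 + 7/12*3/4 = 13/24
d_2 = (A=11/24, B=13/24)

Answer: 11/24 13/24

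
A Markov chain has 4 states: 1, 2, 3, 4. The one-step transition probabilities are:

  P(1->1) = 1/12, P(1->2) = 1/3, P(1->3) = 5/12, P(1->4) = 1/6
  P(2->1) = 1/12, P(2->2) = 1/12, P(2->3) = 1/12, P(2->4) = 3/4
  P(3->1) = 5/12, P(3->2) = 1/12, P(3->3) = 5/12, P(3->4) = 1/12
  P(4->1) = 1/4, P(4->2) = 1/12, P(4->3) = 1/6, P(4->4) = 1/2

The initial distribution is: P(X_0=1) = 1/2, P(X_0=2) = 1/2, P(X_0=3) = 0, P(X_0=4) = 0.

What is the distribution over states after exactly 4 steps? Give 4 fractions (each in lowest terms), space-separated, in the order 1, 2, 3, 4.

Propagating the distribution step by step (d_{t+1} = d_t * P):
d_0 = (1=1/2, 2=1/2, 3=0, 4=0)
  d_1[1] = 1/2*1/12 + 1/2*1/12 + 0*5/12 + 0*1/4 = 1/12
  d_1[2] = 1/2*1/3 + 1/2*1/12 + 0*1/12 + 0*1/12 = 5/24
  d_1[3] = 1/2*5/12 + 1/2*1/12 + 0*5/12 + 0*1/6 = 1/4
  d_1[4] = 1/2*1/6 + 1/2*3/4 + 0*1/12 + 0*1/2 = 11/24
d_1 = (1=1/12, 2=5/24, 3=1/4, 4=11/24)
  d_2[1] = 1/12*1/12 + 5/24*1/12 + 1/4*5/12 + 11/24*1/4 = 35/144
  d_2[2] = 1/12*1/3 + 5/24*1/12 + 1/4*1/12 + 11/24*1/12 = 5/48
  d_2[3] = 1/12*5/12 + 5/24*1/12 + 1/4*5/12 + 11/24*1/6 = 67/288
  d_2[4] = 1/12*1/6 + 5/24*3/4 + 1/4*1/12 + 11/24*1/2 = 121/288
d_2 = (1=35/144, 2=5/48, 3=67/288, 4=121/288)
  d_3[1] = 35/144*1/12 + 5/48*1/12 + 67/288*5/12 + 121/288*1/4 = 133/576
  d_3[2] = 35/144*1/3 + 5/48*1/12 + 67/288*1/12 + 121/288*1/12 = 83/576
  d_3[3] = 35/144*5/12 + 5/48*1/12 + 67/288*5/12 + 121/288*1/6 = 319/1152
  d_3[4] = 35/144*1/6 + 5/48*3/4 + 67/288*1/12 + 121/288*1/2 = 401/1152
d_3 = (1=133/576, 2=83/576, 3=319/1152, 4=401/1152)
  d_4[1] = 133/576*1/12 + 83/576*1/12 + 319/1152*5/12 + 401/1152*1/4 = 1615/6912
  d_4[2] = 133/576*1/3 + 83/576*1/12 + 319/1152*1/12 + 401/1152*1/12 = 325/2304
  d_4[3] = 133/576*5/12 + 83/576*1/12 + 319/1152*5/12 + 401/1152*1/6 = 3893/13824
  d_4[4] = 133/576*1/6 + 83/576*3/4 + 319/1152*1/12 + 401/1152*1/2 = 4751/13824
d_4 = (1=1615/6912, 2=325/2304, 3=3893/13824, 4=4751/13824)

Answer: 1615/6912 325/2304 3893/13824 4751/13824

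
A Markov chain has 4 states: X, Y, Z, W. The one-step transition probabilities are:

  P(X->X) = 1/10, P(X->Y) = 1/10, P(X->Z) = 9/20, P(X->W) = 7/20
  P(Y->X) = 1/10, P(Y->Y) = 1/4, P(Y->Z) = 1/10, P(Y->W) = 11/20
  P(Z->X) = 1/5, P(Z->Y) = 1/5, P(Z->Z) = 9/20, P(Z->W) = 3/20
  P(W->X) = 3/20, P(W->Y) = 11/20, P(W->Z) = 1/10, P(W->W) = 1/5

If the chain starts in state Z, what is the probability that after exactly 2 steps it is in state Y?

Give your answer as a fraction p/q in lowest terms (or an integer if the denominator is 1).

Computing P^2 by repeated multiplication:
P^1 =
  X: [1/10, 1/10, 9/20, 7/20]
  Y: [1/10, 1/4, 1/10, 11/20]
  Z: [1/5, 1/5, 9/20, 3/20]
  W: [3/20, 11/20, 1/10, 1/5]
P^2 =
  X: [13/80, 127/400, 117/400, 91/400]
  Y: [11/80, 79/200, 17/100, 119/400]
  Z: [61/400, 97/400, 131/400, 111/400]
  W: [3/25, 113/400, 3/16, 41/100]

(P^2)[Z -> Y] = 97/400

Answer: 97/400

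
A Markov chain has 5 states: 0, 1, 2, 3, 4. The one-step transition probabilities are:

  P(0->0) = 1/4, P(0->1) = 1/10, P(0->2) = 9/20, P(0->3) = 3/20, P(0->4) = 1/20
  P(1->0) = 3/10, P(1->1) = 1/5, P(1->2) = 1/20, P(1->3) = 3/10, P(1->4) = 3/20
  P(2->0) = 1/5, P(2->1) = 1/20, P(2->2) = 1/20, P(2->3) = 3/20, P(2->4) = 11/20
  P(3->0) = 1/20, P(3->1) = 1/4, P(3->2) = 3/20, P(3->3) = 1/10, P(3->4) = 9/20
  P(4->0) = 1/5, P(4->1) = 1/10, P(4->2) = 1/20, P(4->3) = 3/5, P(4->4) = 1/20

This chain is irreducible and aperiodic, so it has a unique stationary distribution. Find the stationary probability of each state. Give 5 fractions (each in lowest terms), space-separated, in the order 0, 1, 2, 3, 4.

Answer: 6311/34410 2543/17205 345/2294 9301/34410 8537/34410

Derivation:
The stationary distribution satisfies pi = pi * P, i.e.:
  pi_0 = 1/4*pi_0 + 3/10*pi_1 + 1/5*pi_2 + 1/20*pi_3 + 1/5*pi_4
  pi_1 = 1/10*pi_0 + 1/5*pi_1 + 1/20*pi_2 + 1/4*pi_3 + 1/10*pi_4
  pi_2 = 9/20*pi_0 + 1/20*pi_1 + 1/20*pi_2 + 3/20*pi_3 + 1/20*pi_4
  pi_3 = 3/20*pi_0 + 3/10*pi_1 + 3/20*pi_2 + 1/10*pi_3 + 3/5*pi_4
  pi_4 = 1/20*pi_0 + 3/20*pi_1 + 11/20*pi_2 + 9/20*pi_3 + 1/20*pi_4
with normalization: pi_0 + pi_1 + pi_2 + pi_3 + pi_4 = 1.

Using the first 4 balance equations plus normalization, the linear system A*pi = b is:
  [-3/4, 3/10, 1/5, 1/20, 1/5] . pi = 0
  [1/10, -4/5, 1/20, 1/4, 1/10] . pi = 0
  [9/20, 1/20, -19/20, 3/20, 1/20] . pi = 0
  [3/20, 3/10, 3/20, -9/10, 3/5] . pi = 0
  [1, 1, 1, 1, 1] . pi = 1

Solving yields:
  pi_0 = 6311/34410
  pi_1 = 2543/17205
  pi_2 = 345/2294
  pi_3 = 9301/34410
  pi_4 = 8537/34410

Verification (pi * P):
  6311/34410*1/4 + 2543/17205*3/10 + 345/2294*1/5 + 9301/34410*1/20 + 8537/34410*1/5 = 6311/34410 = pi_0  (ok)
  6311/34410*1/10 + 2543/17205*1/5 + 345/2294*1/20 + 9301/34410*1/4 + 8537/34410*1/10 = 2543/17205 = pi_1  (ok)
  6311/34410*9/20 + 2543/17205*1/20 + 345/2294*1/20 + 9301/34410*3/20 + 8537/34410*1/20 = 345/2294 = pi_2  (ok)
  6311/34410*3/20 + 2543/17205*3/10 + 345/2294*3/20 + 9301/34410*1/10 + 8537/34410*3/5 = 9301/34410 = pi_3  (ok)
  6311/34410*1/20 + 2543/17205*3/20 + 345/2294*11/20 + 9301/34410*9/20 + 8537/34410*1/20 = 8537/34410 = pi_4  (ok)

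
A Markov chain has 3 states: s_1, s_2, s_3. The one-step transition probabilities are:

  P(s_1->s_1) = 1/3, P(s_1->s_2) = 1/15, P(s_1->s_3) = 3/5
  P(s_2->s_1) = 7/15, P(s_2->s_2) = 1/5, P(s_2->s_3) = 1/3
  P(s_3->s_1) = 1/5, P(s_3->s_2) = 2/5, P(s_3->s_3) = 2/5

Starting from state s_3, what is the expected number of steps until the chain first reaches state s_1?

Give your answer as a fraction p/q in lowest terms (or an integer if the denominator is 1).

Let h_i = expected steps to first reach s_1 from state i.
Boundary: h_s_1 = 0.
First-step equations for the other states:
  h_s_2 = 1 + 7/15*h_s_1 + 1/5*h_s_2 + 1/3*h_s_3
  h_s_3 = 1 + 1/5*h_s_1 + 2/5*h_s_2 + 2/5*h_s_3

Substituting h_s_1 = 0 and rearranging gives the linear system (I - Q) h = 1:
  [4/5, -1/3] . (h_s_2, h_s_3) = 1
  [-2/5, 3/5] . (h_s_2, h_s_3) = 1

Solving yields:
  h_s_2 = 35/13
  h_s_3 = 45/13

Starting state is s_3, so the expected hitting time is h_s_3 = 45/13.

Answer: 45/13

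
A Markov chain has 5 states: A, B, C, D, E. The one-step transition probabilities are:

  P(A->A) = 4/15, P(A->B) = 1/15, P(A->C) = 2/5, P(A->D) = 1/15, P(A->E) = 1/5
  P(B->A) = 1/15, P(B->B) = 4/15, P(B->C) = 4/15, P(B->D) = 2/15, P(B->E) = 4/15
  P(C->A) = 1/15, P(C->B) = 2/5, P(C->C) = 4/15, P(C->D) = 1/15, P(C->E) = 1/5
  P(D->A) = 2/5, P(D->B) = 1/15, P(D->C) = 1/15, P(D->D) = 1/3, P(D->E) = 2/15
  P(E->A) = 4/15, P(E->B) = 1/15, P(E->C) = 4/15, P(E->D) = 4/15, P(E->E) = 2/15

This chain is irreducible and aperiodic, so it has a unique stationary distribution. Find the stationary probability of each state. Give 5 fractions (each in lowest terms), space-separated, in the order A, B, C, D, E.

Answer: 7675/38881 7468/38881 10147/38881 6223/38881 7368/38881

Derivation:
The stationary distribution satisfies pi = pi * P, i.e.:
  pi_A = 4/15*pi_A + 1/15*pi_B + 1/15*pi_C + 2/5*pi_D + 4/15*pi_E
  pi_B = 1/15*pi_A + 4/15*pi_B + 2/5*pi_C + 1/15*pi_D + 1/15*pi_E
  pi_C = 2/5*pi_A + 4/15*pi_B + 4/15*pi_C + 1/15*pi_D + 4/15*pi_E
  pi_D = 1/15*pi_A + 2/15*pi_B + 1/15*pi_C + 1/3*pi_D + 4/15*pi_E
  pi_E = 1/5*pi_A + 4/15*pi_B + 1/5*pi_C + 2/15*pi_D + 2/15*pi_E
with normalization: pi_A + pi_B + pi_C + pi_D + pi_E = 1.

Using the first 4 balance equations plus normalization, the linear system A*pi = b is:
  [-11/15, 1/15, 1/15, 2/5, 4/15] . pi = 0
  [1/15, -11/15, 2/5, 1/15, 1/15] . pi = 0
  [2/5, 4/15, -11/15, 1/15, 4/15] . pi = 0
  [1/15, 2/15, 1/15, -2/3, 4/15] . pi = 0
  [1, 1, 1, 1, 1] . pi = 1

Solving yields:
  pi_A = 7675/38881
  pi_B = 7468/38881
  pi_C = 10147/38881
  pi_D = 6223/38881
  pi_E = 7368/38881

Verification (pi * P):
  7675/38881*4/15 + 7468/38881*1/15 + 10147/38881*1/15 + 6223/38881*2/5 + 7368/38881*4/15 = 7675/38881 = pi_A  (ok)
  7675/38881*1/15 + 7468/38881*4/15 + 10147/38881*2/5 + 6223/38881*1/15 + 7368/38881*1/15 = 7468/38881 = pi_B  (ok)
  7675/38881*2/5 + 7468/38881*4/15 + 10147/38881*4/15 + 6223/38881*1/15 + 7368/38881*4/15 = 10147/38881 = pi_C  (ok)
  7675/38881*1/15 + 7468/38881*2/15 + 10147/38881*1/15 + 6223/38881*1/3 + 7368/38881*4/15 = 6223/38881 = pi_D  (ok)
  7675/38881*1/5 + 7468/38881*4/15 + 10147/38881*1/5 + 6223/38881*2/15 + 7368/38881*2/15 = 7368/38881 = pi_E  (ok)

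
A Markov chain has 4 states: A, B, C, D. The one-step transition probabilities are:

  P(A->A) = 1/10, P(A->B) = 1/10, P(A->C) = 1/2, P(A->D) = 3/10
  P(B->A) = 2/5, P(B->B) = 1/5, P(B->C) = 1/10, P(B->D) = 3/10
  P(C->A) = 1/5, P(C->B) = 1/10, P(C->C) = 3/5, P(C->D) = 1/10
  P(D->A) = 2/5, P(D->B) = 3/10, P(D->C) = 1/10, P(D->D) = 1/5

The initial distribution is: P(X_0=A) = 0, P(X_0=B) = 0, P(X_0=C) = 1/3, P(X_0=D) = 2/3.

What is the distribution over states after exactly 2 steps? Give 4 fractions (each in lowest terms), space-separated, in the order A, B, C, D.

Answer: 37/150 47/300 11/30 23/100

Derivation:
Propagating the distribution step by step (d_{t+1} = d_t * P):
d_0 = (A=0, B=0, C=1/3, D=2/3)
  d_1[A] = 0*1/10 + 0*2/5 + 1/3*1/5 + 2/3*2/5 = 1/3
  d_1[B] = 0*1/10 + 0*1/5 + 1/3*1/10 + 2/3*3/10 = 7/30
  d_1[C] = 0*1/2 + 0*1/10 + 1/3*3/5 + 2/3*1/10 = 4/15
  d_1[D] = 0*3/10 + 0*3/10 + 1/3*1/10 + 2/3*1/5 = 1/6
d_1 = (A=1/3, B=7/30, C=4/15, D=1/6)
  d_2[A] = 1/3*1/10 + 7/30*2/5 + 4/15*1/5 + 1/6*2/5 = 37/150
  d_2[B] = 1/3*1/10 + 7/30*1/5 + 4/15*1/10 + 1/6*3/10 = 47/300
  d_2[C] = 1/3*1/2 + 7/30*1/10 + 4/15*3/5 + 1/6*1/10 = 11/30
  d_2[D] = 1/3*3/10 + 7/30*3/10 + 4/15*1/10 + 1/6*1/5 = 23/100
d_2 = (A=37/150, B=47/300, C=11/30, D=23/100)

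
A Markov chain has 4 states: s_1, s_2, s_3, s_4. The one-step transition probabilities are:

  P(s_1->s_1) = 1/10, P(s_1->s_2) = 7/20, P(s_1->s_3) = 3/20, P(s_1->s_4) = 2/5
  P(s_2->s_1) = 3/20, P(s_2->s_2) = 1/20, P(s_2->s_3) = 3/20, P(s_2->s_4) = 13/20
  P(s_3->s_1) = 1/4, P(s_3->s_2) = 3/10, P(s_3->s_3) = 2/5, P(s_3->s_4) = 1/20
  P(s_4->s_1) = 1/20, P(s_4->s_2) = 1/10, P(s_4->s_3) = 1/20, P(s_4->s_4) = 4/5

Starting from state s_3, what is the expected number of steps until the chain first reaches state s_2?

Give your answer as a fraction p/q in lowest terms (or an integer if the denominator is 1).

Let h_i = expected steps to first reach s_2 from state i.
Boundary: h_s_2 = 0.
First-step equations for the other states:
  h_s_1 = 1 + 1/10*h_s_1 + 7/20*h_s_2 + 3/20*h_s_3 + 2/5*h_s_4
  h_s_3 = 1 + 1/4*h_s_1 + 3/10*h_s_2 + 2/5*h_s_3 + 1/20*h_s_4
  h_s_4 = 1 + 1/20*h_s_1 + 1/10*h_s_2 + 1/20*h_s_3 + 4/5*h_s_4

Substituting h_s_2 = 0 and rearranging gives the linear system (I - Q) h = 1:
  [9/10, -3/20, -2/5] . (h_s_1, h_s_3, h_s_4) = 1
  [-1/4, 3/5, -1/20] . (h_s_1, h_s_3, h_s_4) = 1
  [-1/20, -1/20, 1/5] . (h_s_1, h_s_3, h_s_4) = 1

Solving yields:
  h_s_1 = 3320/647
  h_s_3 = 2860/647
  h_s_4 = 4780/647

Starting state is s_3, so the expected hitting time is h_s_3 = 2860/647.

Answer: 2860/647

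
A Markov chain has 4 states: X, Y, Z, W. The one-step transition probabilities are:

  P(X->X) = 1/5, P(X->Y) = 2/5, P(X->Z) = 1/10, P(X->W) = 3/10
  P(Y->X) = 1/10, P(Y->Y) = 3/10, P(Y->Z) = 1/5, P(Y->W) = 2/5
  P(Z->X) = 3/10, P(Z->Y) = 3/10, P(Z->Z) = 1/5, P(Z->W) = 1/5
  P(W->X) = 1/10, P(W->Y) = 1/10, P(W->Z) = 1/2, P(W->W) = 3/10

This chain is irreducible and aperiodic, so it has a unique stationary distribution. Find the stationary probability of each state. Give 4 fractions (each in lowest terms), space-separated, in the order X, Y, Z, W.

Answer: 23/134 69/268 73/268 20/67

Derivation:
The stationary distribution satisfies pi = pi * P, i.e.:
  pi_X = 1/5*pi_X + 1/10*pi_Y + 3/10*pi_Z + 1/10*pi_W
  pi_Y = 2/5*pi_X + 3/10*pi_Y + 3/10*pi_Z + 1/10*pi_W
  pi_Z = 1/10*pi_X + 1/5*pi_Y + 1/5*pi_Z + 1/2*pi_W
  pi_W = 3/10*pi_X + 2/5*pi_Y + 1/5*pi_Z + 3/10*pi_W
with normalization: pi_X + pi_Y + pi_Z + pi_W = 1.

Using the first 3 balance equations plus normalization, the linear system A*pi = b is:
  [-4/5, 1/10, 3/10, 1/10] . pi = 0
  [2/5, -7/10, 3/10, 1/10] . pi = 0
  [1/10, 1/5, -4/5, 1/2] . pi = 0
  [1, 1, 1, 1] . pi = 1

Solving yields:
  pi_X = 23/134
  pi_Y = 69/268
  pi_Z = 73/268
  pi_W = 20/67

Verification (pi * P):
  23/134*1/5 + 69/268*1/10 + 73/268*3/10 + 20/67*1/10 = 23/134 = pi_X  (ok)
  23/134*2/5 + 69/268*3/10 + 73/268*3/10 + 20/67*1/10 = 69/268 = pi_Y  (ok)
  23/134*1/10 + 69/268*1/5 + 73/268*1/5 + 20/67*1/2 = 73/268 = pi_Z  (ok)
  23/134*3/10 + 69/268*2/5 + 73/268*1/5 + 20/67*3/10 = 20/67 = pi_W  (ok)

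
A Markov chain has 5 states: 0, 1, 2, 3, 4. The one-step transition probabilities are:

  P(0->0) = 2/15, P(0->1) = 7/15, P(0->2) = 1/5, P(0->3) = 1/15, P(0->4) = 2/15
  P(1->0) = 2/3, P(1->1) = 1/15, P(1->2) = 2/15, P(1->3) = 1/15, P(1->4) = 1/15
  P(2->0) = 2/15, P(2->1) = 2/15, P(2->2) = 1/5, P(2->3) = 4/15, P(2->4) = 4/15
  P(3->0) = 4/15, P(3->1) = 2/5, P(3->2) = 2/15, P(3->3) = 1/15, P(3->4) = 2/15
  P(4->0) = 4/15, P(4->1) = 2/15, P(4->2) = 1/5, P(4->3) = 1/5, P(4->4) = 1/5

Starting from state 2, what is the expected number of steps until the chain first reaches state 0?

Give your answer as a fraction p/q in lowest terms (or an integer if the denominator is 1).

Answer: 615/169

Derivation:
Let h_i = expected steps to first reach 0 from state i.
Boundary: h_0 = 0.
First-step equations for the other states:
  h_1 = 1 + 2/3*h_0 + 1/15*h_1 + 2/15*h_2 + 1/15*h_3 + 1/15*h_4
  h_2 = 1 + 2/15*h_0 + 2/15*h_1 + 1/5*h_2 + 4/15*h_3 + 4/15*h_4
  h_3 = 1 + 4/15*h_0 + 2/5*h_1 + 2/15*h_2 + 1/15*h_3 + 2/15*h_4
  h_4 = 1 + 4/15*h_0 + 2/15*h_1 + 1/5*h_2 + 1/5*h_3 + 1/5*h_4

Substituting h_0 = 0 and rearranging gives the linear system (I - Q) h = 1:
  [14/15, -2/15, -1/15, -1/15] . (h_1, h_2, h_3, h_4) = 1
  [-2/15, 4/5, -4/15, -4/15] . (h_1, h_2, h_3, h_4) = 1
  [-2/5, -2/15, 14/15, -2/15] . (h_1, h_2, h_3, h_4) = 1
  [-2/15, -1/5, -1/5, 4/5] . (h_1, h_2, h_3, h_4) = 1

Solving yields:
  h_1 = 19905/9802
  h_2 = 615/169
  h_3 = 14325/4901
  h_4 = 15825/4901

Starting state is 2, so the expected hitting time is h_2 = 615/169.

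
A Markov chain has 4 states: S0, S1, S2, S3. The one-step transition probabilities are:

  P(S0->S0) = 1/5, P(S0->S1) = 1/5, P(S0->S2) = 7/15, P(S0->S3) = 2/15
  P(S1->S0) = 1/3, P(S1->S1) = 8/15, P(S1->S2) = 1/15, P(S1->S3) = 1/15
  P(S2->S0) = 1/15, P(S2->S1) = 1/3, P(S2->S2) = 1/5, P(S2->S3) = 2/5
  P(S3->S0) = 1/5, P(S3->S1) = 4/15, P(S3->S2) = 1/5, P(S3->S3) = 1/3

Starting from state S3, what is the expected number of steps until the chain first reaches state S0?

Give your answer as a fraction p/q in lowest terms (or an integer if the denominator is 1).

Let h_i = expected steps to first reach S0 from state i.
Boundary: h_S0 = 0.
First-step equations for the other states:
  h_S1 = 1 + 1/3*h_S0 + 8/15*h_S1 + 1/15*h_S2 + 1/15*h_S3
  h_S2 = 1 + 1/15*h_S0 + 1/3*h_S1 + 1/5*h_S2 + 2/5*h_S3
  h_S3 = 1 + 1/5*h_S0 + 4/15*h_S1 + 1/5*h_S2 + 1/3*h_S3

Substituting h_S0 = 0 and rearranging gives the linear system (I - Q) h = 1:
  [7/15, -1/15, -1/15] . (h_S1, h_S2, h_S3) = 1
  [-1/3, 4/5, -2/5] . (h_S1, h_S2, h_S3) = 1
  [-4/15, -1/5, 2/3] . (h_S1, h_S2, h_S3) = 1

Solving yields:
  h_S1 = 1995/577
  h_S2 = 2805/577
  h_S3 = 2505/577

Starting state is S3, so the expected hitting time is h_S3 = 2505/577.

Answer: 2505/577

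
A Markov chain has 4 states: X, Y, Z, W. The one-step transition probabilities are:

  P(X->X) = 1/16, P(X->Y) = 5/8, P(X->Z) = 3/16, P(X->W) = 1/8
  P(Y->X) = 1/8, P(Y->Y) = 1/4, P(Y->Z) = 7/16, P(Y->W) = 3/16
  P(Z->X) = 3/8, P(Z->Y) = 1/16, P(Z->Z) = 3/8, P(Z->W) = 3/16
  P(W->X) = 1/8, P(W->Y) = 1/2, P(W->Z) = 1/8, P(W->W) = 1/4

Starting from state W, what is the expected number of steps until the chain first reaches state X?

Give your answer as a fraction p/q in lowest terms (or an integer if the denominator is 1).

Let h_i = expected steps to first reach X from state i.
Boundary: h_X = 0.
First-step equations for the other states:
  h_Y = 1 + 1/8*h_X + 1/4*h_Y + 7/16*h_Z + 3/16*h_W
  h_Z = 1 + 3/8*h_X + 1/16*h_Y + 3/8*h_Z + 3/16*h_W
  h_W = 1 + 1/8*h_X + 1/2*h_Y + 1/8*h_Z + 1/4*h_W

Substituting h_X = 0 and rearranging gives the linear system (I - Q) h = 1:
  [3/4, -7/16, -3/16] . (h_Y, h_Z, h_W) = 1
  [-1/16, 5/8, -3/16] . (h_Y, h_Z, h_W) = 1
  [-1/2, -1/8, 3/4] . (h_Y, h_Z, h_W) = 1

Solving yields:
  h_Y = 136/29
  h_Z = 104/29
  h_W = 440/87

Starting state is W, so the expected hitting time is h_W = 440/87.

Answer: 440/87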